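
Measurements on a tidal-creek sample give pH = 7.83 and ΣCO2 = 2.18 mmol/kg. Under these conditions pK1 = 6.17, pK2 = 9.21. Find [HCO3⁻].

[HCO3⁻] = 2.05 mmol/kg

α₁ = 1 / (1 + [H⁺]/K1 + K2/[H⁺]) = 1 / (1 + 10^-1.66 + 10^-1.38)
   = 1 / (1 + 0.021878 + 0.041687) = 1/1.0636 = 0.9402
[HCO3⁻] = α₁ × DIC = 0.9402 × 2.18 = 2.05 mmol/kg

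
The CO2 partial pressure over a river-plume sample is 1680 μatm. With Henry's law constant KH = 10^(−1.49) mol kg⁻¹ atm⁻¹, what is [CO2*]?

[CO2*] = 54.4 μmol/kg

KH = 10^(−1.49) = 3.236×10^-2 mol kg⁻¹ atm⁻¹
[CO2*] = KH · pCO2 = 3.236×10^-2 × 1680×10^-6 atm = 5.44×10^-5 mol/kg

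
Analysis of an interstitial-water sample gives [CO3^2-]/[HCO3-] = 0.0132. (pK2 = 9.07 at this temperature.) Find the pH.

pH = 7.19

From K2 = [H⁺][CO3^2-]/[HCO3-]:  pH = pK2 + log₁₀([CO3^2-]/[HCO3-])
log₁₀(0.0132) = -1.879
pH = 9.07 + (-1.879) = 7.19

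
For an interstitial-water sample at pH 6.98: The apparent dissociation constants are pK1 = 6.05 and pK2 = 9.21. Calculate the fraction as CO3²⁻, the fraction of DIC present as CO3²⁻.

α₂ = 0.00524

α₂ = 1 / (1 + [H⁺]/K2 + [H⁺]²/(K1K2)) = 1 / (1 + 10^+2.23 + 10^+1.30)
   = 1 / (1 + 169.82 + 19.953) = 1/190.78 = 0.005242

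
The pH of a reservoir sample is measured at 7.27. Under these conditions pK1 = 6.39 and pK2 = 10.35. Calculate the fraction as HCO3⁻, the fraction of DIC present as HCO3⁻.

α₁ = 0.883

α₁ = 1 / (1 + [H⁺]/K1 + K2/[H⁺]) = 1 / (1 + 10^-0.88 + 10^-3.08)
   = 1 / (1 + 0.13183 + 0.00083176) = 1/1.1327 = 0.8829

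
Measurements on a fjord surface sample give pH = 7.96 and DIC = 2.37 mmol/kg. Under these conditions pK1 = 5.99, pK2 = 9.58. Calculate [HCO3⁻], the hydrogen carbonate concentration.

[HCO3⁻] = 2.29 mmol/kg

α₁ = 1 / (1 + [H⁺]/K1 + K2/[H⁺]) = 1 / (1 + 10^-1.97 + 10^-1.62)
   = 1 / (1 + 0.010715 + 0.023988) = 1/1.0347 = 0.9665
[HCO3⁻] = α₁ × DIC = 0.9665 × 2.37 = 2.29 mmol/kg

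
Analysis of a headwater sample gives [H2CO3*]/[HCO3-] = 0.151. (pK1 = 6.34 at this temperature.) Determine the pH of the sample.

pH = 7.16

From K1 = [H⁺][HCO3-]/[H2CO3*]:  pH = pK1 − log₁₀([H2CO3*]/[HCO3-])
log₁₀(0.151) = -0.821
pH = 6.34 − (-0.821) = 7.16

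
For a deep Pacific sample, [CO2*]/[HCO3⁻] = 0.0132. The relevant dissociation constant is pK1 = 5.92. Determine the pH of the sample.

pH = 7.80

From K1 = [H⁺][HCO3⁻]/[CO2*]:  pH = pK1 − log₁₀([CO2*]/[HCO3⁻])
log₁₀(0.0132) = -1.879
pH = 5.92 − (-1.879) = 7.80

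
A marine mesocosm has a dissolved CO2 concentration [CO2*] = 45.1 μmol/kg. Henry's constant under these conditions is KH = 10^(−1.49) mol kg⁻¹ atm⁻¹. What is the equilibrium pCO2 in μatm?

KH = 10^(−1.49) = 3.236×10^-2 mol kg⁻¹ atm⁻¹
pCO2 = [CO2*]/KH = 45.1×10^-6 / 3.236×10^-2 = 1.39×10^-3 atm = 1390 μatm

pCO2 = 1390 μatm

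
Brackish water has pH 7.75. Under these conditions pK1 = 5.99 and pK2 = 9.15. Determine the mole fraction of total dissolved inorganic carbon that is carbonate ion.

α₂ = 1 / (1 + [H⁺]/K2 + [H⁺]²/(K1K2)) = 1 / (1 + 10^+1.40 + 10^-0.36)
   = 1 / (1 + 25.119 + 0.43652) = 1/26.555 = 0.03766

α₂ = 0.0377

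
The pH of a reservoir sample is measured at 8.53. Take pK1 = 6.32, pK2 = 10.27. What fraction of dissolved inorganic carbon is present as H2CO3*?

α₀ = 0.00602

α₀ = 1 / (1 + K1/[H⁺] + K1K2/[H⁺]²) = 1 / (1 + 10^+2.21 + 10^+0.47)
   = 1 / (1 + 162.18 + 2.9512) = 1/166.13 = 0.006019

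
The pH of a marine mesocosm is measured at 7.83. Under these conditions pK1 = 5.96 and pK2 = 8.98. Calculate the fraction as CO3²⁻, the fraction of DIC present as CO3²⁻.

α₂ = 1 / (1 + [H⁺]/K2 + [H⁺]²/(K1K2)) = 1 / (1 + 10^+1.15 + 10^-0.72)
   = 1 / (1 + 14.125 + 0.19055) = 1/15.316 = 0.06529

α₂ = 0.0653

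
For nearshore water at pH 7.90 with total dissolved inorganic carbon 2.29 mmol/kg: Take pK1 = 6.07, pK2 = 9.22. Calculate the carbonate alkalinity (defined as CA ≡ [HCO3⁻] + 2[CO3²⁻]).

CA = 2.36 mmol/kg

CA = [HCO3⁻] + 2[CO3²⁻] = (α₁ + 2α₂)·DIC
At pH 7.90: [H⁺]/K1 = 10^-1.83 = 0.014791, K2/[H⁺] = 10^-1.32 = 0.047863
α₁ = 1/(1 + 0.014791 + 0.047863) = 1/1.0627 = 0.9410; α₂ = α₁·K2/[H⁺] = 0.04504
α₁ + 2α₂ = 1.0311
CA = 1.0311 × 2.29 = 2.36 mmol/kg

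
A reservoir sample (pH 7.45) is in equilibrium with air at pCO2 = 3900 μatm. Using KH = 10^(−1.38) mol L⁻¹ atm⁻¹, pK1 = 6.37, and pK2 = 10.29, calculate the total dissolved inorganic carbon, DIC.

[CO2*] = KH · pCO2 = 10^(−1.38) × 3900×10^-6 = 1.626×10^-4 mol/L
α₀ = 1/(1 + K1/[H⁺] + K1K2/[H⁺]²) = 1/(1 + 10^+1.08 + 10^-1.76) = 0.07669
DIC = [CO2*]/α₀ = 1.626×10^-4 / 0.07669 = 2.12 mmol/L

DIC = 2.12 mmol/L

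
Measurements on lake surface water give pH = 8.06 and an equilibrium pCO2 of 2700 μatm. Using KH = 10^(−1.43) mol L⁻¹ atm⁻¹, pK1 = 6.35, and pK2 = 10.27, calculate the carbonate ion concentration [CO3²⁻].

[CO2*] = KH · pCO2 = 10^(−1.43) × 2700×10^-6 = 1.003×10^-4 mol/L
α₀ = 1/(1 + K1/[H⁺] + K1K2/[H⁺]²) = 1/(1 + 10^+1.71 + 10^-0.50) = 0.01901
DIC = [CO2*]/α₀ = 1.003×10^-4 / 0.01901 = 5.277 mmol/L
[CO3²⁻] = α₂·DIC; α₂ = 0.006012, so [CO3²⁻] = 0.006012 × 5.277 = 0.0317 mmol/L

[CO3²⁻] = 0.0317 mmol/L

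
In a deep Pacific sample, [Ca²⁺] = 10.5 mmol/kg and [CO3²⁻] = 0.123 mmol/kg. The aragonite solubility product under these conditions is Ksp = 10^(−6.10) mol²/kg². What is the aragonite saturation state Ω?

Ω = 1.63

Ksp = 10^(−6.10) = 7.943×10^-7
Ω = [Ca²⁺][CO3²⁻]/Ksp = (10.5×10^-3)(0.123×10^-3) / 7.943×10^-7 = 1.63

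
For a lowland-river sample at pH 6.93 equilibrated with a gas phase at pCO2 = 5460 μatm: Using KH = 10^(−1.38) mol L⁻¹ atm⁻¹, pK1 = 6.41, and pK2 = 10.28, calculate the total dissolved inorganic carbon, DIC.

[CO2*] = KH · pCO2 = 10^(−1.38) × 5460×10^-6 = 2.276×10^-4 mol/L
α₀ = 1/(1 + K1/[H⁺] + K1K2/[H⁺]²) = 1/(1 + 10^+0.52 + 10^-2.83) = 0.2319
DIC = [CO2*]/α₀ = 2.276×10^-4 / 0.2319 = 0.982 mmol/L

DIC = 0.982 mmol/L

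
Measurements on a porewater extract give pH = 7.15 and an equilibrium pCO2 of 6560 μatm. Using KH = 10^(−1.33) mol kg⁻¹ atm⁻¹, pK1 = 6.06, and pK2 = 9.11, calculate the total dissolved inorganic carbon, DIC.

[CO2*] = KH · pCO2 = 10^(−1.33) × 6560×10^-6 = 3.068×10^-4 mol/kg
α₀ = 1/(1 + K1/[H⁺] + K1K2/[H⁺]²) = 1/(1 + 10^+1.09 + 10^-0.87) = 0.07442
DIC = [CO2*]/α₀ = 3.068×10^-4 / 0.07442 = 4.12 mmol/kg

DIC = 4.12 mmol/kg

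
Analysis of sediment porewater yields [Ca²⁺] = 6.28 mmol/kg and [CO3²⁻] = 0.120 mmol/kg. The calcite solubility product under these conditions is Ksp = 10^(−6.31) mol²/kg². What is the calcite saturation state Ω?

Ω = 1.54

Ksp = 10^(−6.31) = 4.898×10^-7
Ω = [Ca²⁺][CO3²⁻]/Ksp = (6.28×10^-3)(0.120×10^-3) / 4.898×10^-7 = 1.54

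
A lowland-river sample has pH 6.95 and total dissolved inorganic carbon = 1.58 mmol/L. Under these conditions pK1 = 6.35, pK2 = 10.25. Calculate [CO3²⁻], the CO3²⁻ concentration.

α₂ = 1 / (1 + [H⁺]/K2 + [H⁺]²/(K1K2)) = 1 / (1 + 10^+3.30 + 10^+2.70)
   = 1 / (1 + 1995.3 + 501.19) = 1/2497.4 = 0.0004004
[CO3²⁻] = α₂ × DIC = 0.0004004 × 1.58 = 0.000633 mmol/L = 0.633 μmol/L

[CO3²⁻] = 0.633 μmol/L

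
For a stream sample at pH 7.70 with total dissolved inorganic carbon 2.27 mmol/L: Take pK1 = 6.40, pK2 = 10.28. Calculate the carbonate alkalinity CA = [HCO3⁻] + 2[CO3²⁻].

CA = [HCO3⁻] + 2[CO3²⁻] = (α₁ + 2α₂)·DIC
At pH 7.70: [H⁺]/K1 = 10^-1.30 = 0.050119, K2/[H⁺] = 10^-2.58 = 0.0026303
α₁ = 1/(1 + 0.050119 + 0.0026303) = 1/1.0527 = 0.9499; α₂ = α₁·K2/[H⁺] = 0.002498
α₁ + 2α₂ = 0.9549
CA = 0.9549 × 2.27 = 2.17 mmol/L

CA = 2.17 mmol/L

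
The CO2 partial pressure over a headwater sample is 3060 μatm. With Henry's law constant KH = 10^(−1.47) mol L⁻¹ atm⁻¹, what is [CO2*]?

KH = 10^(−1.47) = 3.388×10^-2 mol L⁻¹ atm⁻¹
[CO2*] = KH · pCO2 = 3.388×10^-2 × 3060×10^-6 atm = 1.04×10^-4 mol/L

[CO2*] = 104 μmol/L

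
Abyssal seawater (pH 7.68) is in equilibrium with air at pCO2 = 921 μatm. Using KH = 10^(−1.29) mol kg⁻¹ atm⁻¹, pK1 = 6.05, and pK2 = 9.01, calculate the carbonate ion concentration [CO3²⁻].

[CO3²⁻] = 0.0942 mmol/kg

[CO2*] = KH · pCO2 = 10^(−1.29) × 921×10^-6 = 4.723×10^-5 mol/kg
α₀ = 1/(1 + K1/[H⁺] + K1K2/[H⁺]²) = 1/(1 + 10^+1.63 + 10^+0.30) = 0.02190
DIC = [CO2*]/α₀ = 4.723×10^-5 / 0.02190 = 2.156 mmol/kg
[CO3²⁻] = α₂·DIC; α₂ = 0.04370, so [CO3²⁻] = 0.04370 × 2.156 = 0.0942 mmol/kg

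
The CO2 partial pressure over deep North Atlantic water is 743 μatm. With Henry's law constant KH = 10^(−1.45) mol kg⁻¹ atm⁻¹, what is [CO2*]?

[CO2*] = 26.4 μmol/kg

KH = 10^(−1.45) = 3.548×10^-2 mol kg⁻¹ atm⁻¹
[CO2*] = KH · pCO2 = 3.548×10^-2 × 743×10^-6 atm = 2.64×10^-5 mol/kg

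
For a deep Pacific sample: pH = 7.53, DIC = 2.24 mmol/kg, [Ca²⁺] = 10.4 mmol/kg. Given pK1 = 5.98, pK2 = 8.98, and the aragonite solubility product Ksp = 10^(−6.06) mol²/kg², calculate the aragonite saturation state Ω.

α₂ = 1 / (1 + [H⁺]/K2 + [H⁺]²/(K1K2)) = 1 / (1 + 10^+1.45 + 10^-0.10)
   = 1 / (1 + 28.184 + 0.79433) = 1/29.978 = 0.03336
[CO3²⁻] = α₂ × DIC = 0.03336 × 2.24 = 0.07472 mmol/kg
Ksp = 10^(−6.06) = 8.710×10^-7
Ω = [Ca²⁺][CO3²⁻]/Ksp = (10.4×10^-3)(7.472×10^-5) / 8.710×10^-7 = 0.892

Ω = 0.892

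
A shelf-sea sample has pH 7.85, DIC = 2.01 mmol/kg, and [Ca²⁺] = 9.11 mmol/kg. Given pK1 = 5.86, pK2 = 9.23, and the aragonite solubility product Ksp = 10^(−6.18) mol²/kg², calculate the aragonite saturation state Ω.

Ω = 1.10

α₂ = 1 / (1 + [H⁺]/K2 + [H⁺]²/(K1K2)) = 1 / (1 + 10^+1.38 + 10^-0.61)
   = 1 / (1 + 23.988 + 0.24547) = 1/25.234 = 0.03963
[CO3²⁻] = α₂ × DIC = 0.03963 × 2.01 = 0.07966 mmol/kg
Ksp = 10^(−6.18) = 6.607×10^-7
Ω = [Ca²⁺][CO3²⁻]/Ksp = (9.11×10^-3)(7.966×10^-5) / 6.607×10^-7 = 1.10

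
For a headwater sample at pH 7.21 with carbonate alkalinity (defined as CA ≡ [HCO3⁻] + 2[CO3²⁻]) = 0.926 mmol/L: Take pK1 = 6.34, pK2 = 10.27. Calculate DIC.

DIC = 1.05 mmol/L

CA = [HCO3⁻] + 2[CO3²⁻] = (α₁ + 2α₂)·DIC
At pH 7.21: [H⁺]/K1 = 10^-0.87 = 0.13490, K2/[H⁺] = 10^-3.06 = 0.00087096
α₁ = 1/(1 + 0.13490 + 0.00087096) = 1/1.1358 = 0.8805; α₂ = α₁·K2/[H⁺] = 0.0007669
α₁ + 2α₂ = 0.8820
DIC = CA / (α₁ + 2α₂) = 0.926 / 0.8820 = 1.05 mmol/L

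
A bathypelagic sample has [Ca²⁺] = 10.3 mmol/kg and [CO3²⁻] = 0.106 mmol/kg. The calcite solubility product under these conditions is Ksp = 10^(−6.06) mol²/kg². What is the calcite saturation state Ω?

Ksp = 10^(−6.06) = 8.710×10^-7
Ω = [Ca²⁺][CO3²⁻]/Ksp = (10.3×10^-3)(0.106×10^-3) / 8.710×10^-7 = 1.25

Ω = 1.25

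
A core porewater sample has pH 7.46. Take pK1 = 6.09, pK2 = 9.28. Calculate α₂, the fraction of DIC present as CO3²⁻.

α₂ = 0.0143

α₂ = 1 / (1 + [H⁺]/K2 + [H⁺]²/(K1K2)) = 1 / (1 + 10^+1.82 + 10^+0.45)
   = 1 / (1 + 66.069 + 2.8184) = 1/69.888 = 0.01431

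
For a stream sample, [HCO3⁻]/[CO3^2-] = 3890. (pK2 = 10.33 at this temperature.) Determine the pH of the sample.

From K2 = [H⁺][CO3^2-]/[HCO3⁻]:  pH = pK2 − log₁₀([HCO3⁻]/[CO3^2-])
log₁₀(3890) = +3.590
pH = 10.33 − (+3.590) = 6.74

pH = 6.74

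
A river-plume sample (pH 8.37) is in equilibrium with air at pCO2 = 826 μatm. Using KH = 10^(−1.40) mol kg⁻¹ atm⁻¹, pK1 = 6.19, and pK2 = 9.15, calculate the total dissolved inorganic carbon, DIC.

DIC = 5.84 mmol/kg

[CO2*] = KH · pCO2 = 10^(−1.40) × 826×10^-6 = 3.288×10^-5 mol/kg
α₀ = 1/(1 + K1/[H⁺] + K1K2/[H⁺]²) = 1/(1 + 10^+2.18 + 10^+1.40) = 0.005635
DIC = [CO2*]/α₀ = 3.288×10^-5 / 0.005635 = 5.84 mmol/kg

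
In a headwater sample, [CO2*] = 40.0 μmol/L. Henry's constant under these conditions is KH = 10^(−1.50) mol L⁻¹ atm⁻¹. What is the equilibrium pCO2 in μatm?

pCO2 = 1260 μatm

KH = 10^(−1.50) = 3.162×10^-2 mol L⁻¹ atm⁻¹
pCO2 = [CO2*]/KH = 40.0×10^-6 / 3.162×10^-2 = 1.26×10^-3 atm = 1260 μatm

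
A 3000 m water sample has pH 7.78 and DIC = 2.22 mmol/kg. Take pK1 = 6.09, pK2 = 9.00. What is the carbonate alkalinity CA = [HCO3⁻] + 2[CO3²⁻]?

CA = [HCO3⁻] + 2[CO3²⁻] = (α₁ + 2α₂)·DIC
At pH 7.78: [H⁺]/K1 = 10^-1.69 = 0.020417, K2/[H⁺] = 10^-1.22 = 0.060256
α₁ = 1/(1 + 0.020417 + 0.060256) = 1/1.0807 = 0.9253; α₂ = α₁·K2/[H⁺] = 0.05576
α₁ + 2α₂ = 1.0369
CA = 1.0369 × 2.22 = 2.30 mmol/kg

CA = 2.30 mmol/kg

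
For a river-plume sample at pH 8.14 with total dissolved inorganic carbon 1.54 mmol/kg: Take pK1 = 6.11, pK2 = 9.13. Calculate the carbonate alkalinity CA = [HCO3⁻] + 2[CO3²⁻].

CA = [HCO3⁻] + 2[CO3²⁻] = (α₁ + 2α₂)·DIC
At pH 8.14: [H⁺]/K1 = 10^-2.03 = 0.0093325, K2/[H⁺] = 10^-0.99 = 0.10233
α₁ = 1/(1 + 0.0093325 + 0.10233) = 1/1.1117 = 0.8996; α₂ = α₁·K2/[H⁺] = 0.09205
α₁ + 2α₂ = 1.0837
CA = 1.0837 × 1.54 = 1.67 mmol/kg

CA = 1.67 mmol/kg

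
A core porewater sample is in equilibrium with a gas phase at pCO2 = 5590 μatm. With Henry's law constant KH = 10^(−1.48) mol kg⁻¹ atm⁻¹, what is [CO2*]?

KH = 10^(−1.48) = 3.311×10^-2 mol kg⁻¹ atm⁻¹
[CO2*] = KH · pCO2 = 3.311×10^-2 × 5590×10^-6 atm = 1.85×10^-4 mol/kg

[CO2*] = 185 μmol/kg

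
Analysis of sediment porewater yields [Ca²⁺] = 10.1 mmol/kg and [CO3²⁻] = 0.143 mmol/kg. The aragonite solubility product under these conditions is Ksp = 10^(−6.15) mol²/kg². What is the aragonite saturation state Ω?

Ksp = 10^(−6.15) = 7.079×10^-7
Ω = [Ca²⁺][CO3²⁻]/Ksp = (10.1×10^-3)(0.143×10^-3) / 7.079×10^-7 = 2.04

Ω = 2.04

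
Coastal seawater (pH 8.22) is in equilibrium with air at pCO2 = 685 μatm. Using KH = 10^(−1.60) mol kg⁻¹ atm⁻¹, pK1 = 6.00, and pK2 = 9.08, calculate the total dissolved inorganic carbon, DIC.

[CO2*] = KH · pCO2 = 10^(−1.60) × 685×10^-6 = 1.721×10^-5 mol/kg
α₀ = 1/(1 + K1/[H⁺] + K1K2/[H⁺]²) = 1/(1 + 10^+2.22 + 10^+1.36) = 0.005267
DIC = [CO2*]/α₀ = 1.721×10^-5 / 0.005267 = 3.27 mmol/kg

DIC = 3.27 mmol/kg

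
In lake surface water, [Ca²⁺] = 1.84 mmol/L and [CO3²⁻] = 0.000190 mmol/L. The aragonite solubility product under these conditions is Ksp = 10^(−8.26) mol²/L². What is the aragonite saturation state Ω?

Ω = 0.0636

Ksp = 10^(−8.26) = 5.495×10^-9
Ω = [Ca²⁺][CO3²⁻]/Ksp = (1.84×10^-3)(0.000190×10^-3) / 5.495×10^-9 = 0.0636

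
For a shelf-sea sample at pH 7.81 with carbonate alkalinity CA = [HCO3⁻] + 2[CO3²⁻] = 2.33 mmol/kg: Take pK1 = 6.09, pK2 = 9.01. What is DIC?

DIC = 2.24 mmol/kg

CA = [HCO3⁻] + 2[CO3²⁻] = (α₁ + 2α₂)·DIC
At pH 7.81: [H⁺]/K1 = 10^-1.72 = 0.019055, K2/[H⁺] = 10^-1.20 = 0.063096
α₁ = 1/(1 + 0.019055 + 0.063096) = 1/1.0822 = 0.9241; α₂ = α₁·K2/[H⁺] = 0.05831
α₁ + 2α₂ = 1.0407
DIC = CA / (α₁ + 2α₂) = 2.33 / 1.0407 = 2.24 mmol/kg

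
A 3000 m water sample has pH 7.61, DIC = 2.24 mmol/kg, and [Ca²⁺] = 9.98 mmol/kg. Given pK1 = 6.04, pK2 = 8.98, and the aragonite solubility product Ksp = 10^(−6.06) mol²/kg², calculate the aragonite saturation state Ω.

α₂ = 1 / (1 + [H⁺]/K2 + [H⁺]²/(K1K2)) = 1 / (1 + 10^+1.37 + 10^-0.20)
   = 1 / (1 + 23.442 + 0.63096) = 1/25.073 = 0.03988
[CO3²⁻] = α₂ × DIC = 0.03988 × 2.24 = 0.08934 mmol/kg
Ksp = 10^(−6.06) = 8.710×10^-7
Ω = [Ca²⁺][CO3²⁻]/Ksp = (9.98×10^-3)(8.934×10^-5) / 8.710×10^-7 = 1.02

Ω = 1.02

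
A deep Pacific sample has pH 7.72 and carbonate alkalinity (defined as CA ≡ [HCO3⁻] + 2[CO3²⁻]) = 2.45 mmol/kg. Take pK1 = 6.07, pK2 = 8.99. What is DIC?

CA = [HCO3⁻] + 2[CO3²⁻] = (α₁ + 2α₂)·DIC
At pH 7.72: [H⁺]/K1 = 10^-1.65 = 0.022387, K2/[H⁺] = 10^-1.27 = 0.053703
α₁ = 1/(1 + 0.022387 + 0.053703) = 1/1.0761 = 0.9293; α₂ = α₁·K2/[H⁺] = 0.04991
α₁ + 2α₂ = 1.0291
DIC = CA / (α₁ + 2α₂) = 2.45 / 1.0291 = 2.38 mmol/kg

DIC = 2.38 mmol/kg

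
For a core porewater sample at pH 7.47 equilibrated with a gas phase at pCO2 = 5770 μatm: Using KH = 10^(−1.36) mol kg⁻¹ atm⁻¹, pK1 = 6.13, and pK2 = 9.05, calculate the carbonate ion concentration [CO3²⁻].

[CO3²⁻] = 0.145 mmol/kg

[CO2*] = KH · pCO2 = 10^(−1.36) × 5770×10^-6 = 2.519×10^-4 mol/kg
α₀ = 1/(1 + K1/[H⁺] + K1K2/[H⁺]²) = 1/(1 + 10^+1.34 + 10^-0.24) = 0.04264
DIC = [CO2*]/α₀ = 2.519×10^-4 / 0.04264 = 5.907 mmol/kg
[CO3²⁻] = α₂·DIC; α₂ = 0.02454, so [CO3²⁻] = 0.02454 × 5.907 = 0.145 mmol/kg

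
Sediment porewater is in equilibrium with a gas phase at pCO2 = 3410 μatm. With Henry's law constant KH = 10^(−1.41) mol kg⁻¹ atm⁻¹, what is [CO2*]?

[CO2*] = 133 μmol/kg

KH = 10^(−1.41) = 3.890×10^-2 mol kg⁻¹ atm⁻¹
[CO2*] = KH · pCO2 = 3.890×10^-2 × 3410×10^-6 atm = 1.33×10^-4 mol/kg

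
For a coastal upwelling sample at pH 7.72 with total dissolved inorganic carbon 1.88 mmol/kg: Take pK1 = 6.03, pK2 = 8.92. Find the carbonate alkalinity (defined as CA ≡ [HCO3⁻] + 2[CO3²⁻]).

CA = 1.95 mmol/kg

CA = [HCO3⁻] + 2[CO3²⁻] = (α₁ + 2α₂)·DIC
At pH 7.72: [H⁺]/K1 = 10^-1.69 = 0.020417, K2/[H⁺] = 10^-1.20 = 0.063096
α₁ = 1/(1 + 0.020417 + 0.063096) = 1/1.0835 = 0.9229; α₂ = α₁·K2/[H⁺] = 0.05823
α₁ + 2α₂ = 1.0394
CA = 1.0394 × 1.88 = 1.95 mmol/kg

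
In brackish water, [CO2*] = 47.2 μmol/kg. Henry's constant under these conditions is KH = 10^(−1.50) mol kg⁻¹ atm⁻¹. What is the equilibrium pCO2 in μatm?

KH = 10^(−1.50) = 3.162×10^-2 mol kg⁻¹ atm⁻¹
pCO2 = [CO2*]/KH = 47.2×10^-6 / 3.162×10^-2 = 1.49×10^-3 atm = 1490 μatm

pCO2 = 1490 μatm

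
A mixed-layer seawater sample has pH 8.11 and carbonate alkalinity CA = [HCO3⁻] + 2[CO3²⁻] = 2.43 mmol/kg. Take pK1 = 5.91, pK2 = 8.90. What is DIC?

DIC = 2.14 mmol/kg

CA = [HCO3⁻] + 2[CO3²⁻] = (α₁ + 2α₂)·DIC
At pH 8.11: [H⁺]/K1 = 10^-2.20 = 0.0063096, K2/[H⁺] = 10^-0.79 = 0.16218
α₁ = 1/(1 + 0.0063096 + 0.16218) = 1/1.1685 = 0.8558; α₂ = α₁·K2/[H⁺] = 0.1388
α₁ + 2α₂ = 1.1334
DIC = CA / (α₁ + 2α₂) = 2.43 / 1.1334 = 2.14 mmol/kg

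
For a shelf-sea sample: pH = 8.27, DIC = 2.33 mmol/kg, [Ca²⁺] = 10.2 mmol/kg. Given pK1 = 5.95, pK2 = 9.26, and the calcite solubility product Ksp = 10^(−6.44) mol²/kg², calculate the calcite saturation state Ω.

α₂ = 1 / (1 + [H⁺]/K2 + [H⁺]²/(K1K2)) = 1 / (1 + 10^+0.99 + 10^-1.33)
   = 1 / (1 + 9.7724 + 0.046774) = 1/10.819 = 0.09243
[CO3²⁻] = α₂ × DIC = 0.09243 × 2.33 = 0.2154 mmol/kg
Ksp = 10^(−6.44) = 3.631×10^-7
Ω = [Ca²⁺][CO3²⁻]/Ksp = (10.2×10^-3)(2.154×10^-4) / 3.631×10^-7 = 6.05

Ω = 6.05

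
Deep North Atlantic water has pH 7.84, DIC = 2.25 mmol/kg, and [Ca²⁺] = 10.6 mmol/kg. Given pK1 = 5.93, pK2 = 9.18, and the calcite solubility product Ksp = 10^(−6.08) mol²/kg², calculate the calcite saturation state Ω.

α₂ = 1 / (1 + [H⁺]/K2 + [H⁺]²/(K1K2)) = 1 / (1 + 10^+1.34 + 10^-0.57)
   = 1 / (1 + 21.878 + 0.26915) = 1/23.147 = 0.04320
[CO3²⁻] = α₂ × DIC = 0.04320 × 2.25 = 0.09721 mmol/kg
Ksp = 10^(−6.08) = 8.318×10^-7
Ω = [Ca²⁺][CO3²⁻]/Ksp = (10.6×10^-3)(9.721×10^-5) / 8.318×10^-7 = 1.24

Ω = 1.24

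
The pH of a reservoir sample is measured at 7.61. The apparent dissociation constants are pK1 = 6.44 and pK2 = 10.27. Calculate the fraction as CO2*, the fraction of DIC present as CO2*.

α₀ = 1 / (1 + K1/[H⁺] + K1K2/[H⁺]²) = 1 / (1 + 10^+1.17 + 10^-1.49)
   = 1 / (1 + 14.791 + 0.032359) = 1/15.823 = 0.06320

α₀ = 0.0632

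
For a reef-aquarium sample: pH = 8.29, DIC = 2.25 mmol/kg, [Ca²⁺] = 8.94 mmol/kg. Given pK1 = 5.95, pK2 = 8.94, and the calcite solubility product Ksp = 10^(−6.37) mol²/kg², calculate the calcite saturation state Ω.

Ω = 8.59

α₂ = 1 / (1 + [H⁺]/K2 + [H⁺]²/(K1K2)) = 1 / (1 + 10^+0.65 + 10^-1.69)
   = 1 / (1 + 4.4668 + 0.020417) = 1/5.4873 = 0.1822
[CO3²⁻] = α₂ × DIC = 0.1822 × 2.25 = 0.4100 mmol/kg
Ksp = 10^(−6.37) = 4.266×10^-7
Ω = [Ca²⁺][CO3²⁻]/Ksp = (8.94×10^-3)(4.100×10^-4) / 4.266×10^-7 = 8.59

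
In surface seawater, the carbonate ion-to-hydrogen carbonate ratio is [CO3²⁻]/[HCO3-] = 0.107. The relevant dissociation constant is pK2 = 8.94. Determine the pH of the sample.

pH = 7.97

From K2 = [H⁺][CO3²⁻]/[HCO3-]:  pH = pK2 + log₁₀([CO3²⁻]/[HCO3-])
log₁₀(0.107) = -0.971
pH = 8.94 + (-0.971) = 7.97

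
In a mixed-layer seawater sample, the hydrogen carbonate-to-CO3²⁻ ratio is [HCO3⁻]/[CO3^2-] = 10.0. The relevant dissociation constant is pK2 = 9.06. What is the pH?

pH = 8.06

From K2 = [H⁺][CO3^2-]/[HCO3⁻]:  pH = pK2 − log₁₀([HCO3⁻]/[CO3^2-])
log₁₀(10.0) = +1.000
pH = 9.06 − (+1.000) = 8.06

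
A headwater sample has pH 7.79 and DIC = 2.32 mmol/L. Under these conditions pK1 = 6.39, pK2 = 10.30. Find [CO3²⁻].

α₂ = 1 / (1 + [H⁺]/K2 + [H⁺]²/(K1K2)) = 1 / (1 + 10^+2.51 + 10^+1.11)
   = 1 / (1 + 323.59 + 12.882) = 1/337.48 = 0.002963
[CO3²⁻] = α₂ × DIC = 0.002963 × 2.32 = 0.00687 mmol/L = 6.87 μmol/L

[CO3²⁻] = 6.87 μmol/L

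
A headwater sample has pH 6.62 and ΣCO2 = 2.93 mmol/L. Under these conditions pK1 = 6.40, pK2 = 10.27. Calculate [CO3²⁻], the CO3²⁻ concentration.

[CO3²⁻] = 0.409 μmol/L

α₂ = 1 / (1 + [H⁺]/K2 + [H⁺]²/(K1K2)) = 1 / (1 + 10^+3.65 + 10^+3.43)
   = 1 / (1 + 4466.8 + 2691.5) = 1/7159.4 = 0.0001397
[CO3²⁻] = α₂ × DIC = 0.0001397 × 2.93 = 0.000409 mmol/L = 0.409 μmol/L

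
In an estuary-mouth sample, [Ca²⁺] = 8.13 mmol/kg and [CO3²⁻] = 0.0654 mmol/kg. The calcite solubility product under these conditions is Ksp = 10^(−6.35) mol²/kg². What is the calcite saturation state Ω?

Ω = 1.19

Ksp = 10^(−6.35) = 4.467×10^-7
Ω = [Ca²⁺][CO3²⁻]/Ksp = (8.13×10^-3)(0.0654×10^-3) / 4.467×10^-7 = 1.19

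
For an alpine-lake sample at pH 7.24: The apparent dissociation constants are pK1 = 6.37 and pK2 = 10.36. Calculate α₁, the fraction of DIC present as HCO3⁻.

α₁ = 1 / (1 + [H⁺]/K1 + K2/[H⁺]) = 1 / (1 + 10^-0.87 + 10^-3.12)
   = 1 / (1 + 0.13490 + 0.00075858) = 1/1.1357 = 0.8805

α₁ = 0.881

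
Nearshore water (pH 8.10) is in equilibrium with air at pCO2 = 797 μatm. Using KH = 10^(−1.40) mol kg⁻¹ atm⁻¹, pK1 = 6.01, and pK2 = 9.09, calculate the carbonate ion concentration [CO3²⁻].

[CO3²⁻] = 0.399 mmol/kg

[CO2*] = KH · pCO2 = 10^(−1.40) × 797×10^-6 = 3.173×10^-5 mol/kg
α₀ = 1/(1 + K1/[H⁺] + K1K2/[H⁺]²) = 1/(1 + 10^+2.09 + 10^+1.10) = 0.007320
DIC = [CO2*]/α₀ = 3.173×10^-5 / 0.007320 = 4.335 mmol/kg
[CO3²⁻] = α₂·DIC; α₂ = 0.09215, so [CO3²⁻] = 0.09215 × 4.335 = 0.399 mmol/kg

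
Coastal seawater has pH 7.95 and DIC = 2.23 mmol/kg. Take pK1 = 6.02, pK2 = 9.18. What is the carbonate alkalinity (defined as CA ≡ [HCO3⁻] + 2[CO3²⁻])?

CA = 2.33 mmol/kg

CA = [HCO3⁻] + 2[CO3²⁻] = (α₁ + 2α₂)·DIC
At pH 7.95: [H⁺]/K1 = 10^-1.93 = 0.011749, K2/[H⁺] = 10^-1.23 = 0.058884
α₁ = 1/(1 + 0.011749 + 0.058884) = 1/1.0706 = 0.9340; α₂ = α₁·K2/[H⁺] = 0.05500
α₁ + 2α₂ = 1.0440
CA = 1.0440 × 2.23 = 2.33 mmol/kg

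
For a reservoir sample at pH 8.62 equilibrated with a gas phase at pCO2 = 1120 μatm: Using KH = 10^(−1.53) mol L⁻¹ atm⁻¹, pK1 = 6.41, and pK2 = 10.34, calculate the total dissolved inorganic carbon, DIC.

[CO2*] = KH · pCO2 = 10^(−1.53) × 1120×10^-6 = 3.305×10^-5 mol/L
α₀ = 1/(1 + K1/[H⁺] + K1K2/[H⁺]²) = 1/(1 + 10^+2.21 + 10^+0.49) = 0.006014
DIC = [CO2*]/α₀ = 3.305×10^-5 / 0.006014 = 5.50 mmol/L

DIC = 5.50 mmol/L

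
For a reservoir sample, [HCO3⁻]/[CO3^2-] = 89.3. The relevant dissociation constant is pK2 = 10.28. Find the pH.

From K2 = [H⁺][CO3^2-]/[HCO3⁻]:  pH = pK2 − log₁₀([HCO3⁻]/[CO3^2-])
log₁₀(89.3) = +1.951
pH = 10.28 − (+1.951) = 8.33

pH = 8.33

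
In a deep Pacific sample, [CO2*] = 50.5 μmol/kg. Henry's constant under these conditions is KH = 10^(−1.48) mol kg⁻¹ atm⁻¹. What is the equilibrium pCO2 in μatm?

pCO2 = 1530 μatm

KH = 10^(−1.48) = 3.311×10^-2 mol kg⁻¹ atm⁻¹
pCO2 = [CO2*]/KH = 50.5×10^-6 / 3.311×10^-2 = 1.53×10^-3 atm = 1530 μatm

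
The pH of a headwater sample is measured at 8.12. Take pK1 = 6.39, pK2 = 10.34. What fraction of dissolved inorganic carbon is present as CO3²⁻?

α₂ = 1 / (1 + [H⁺]/K2 + [H⁺]²/(K1K2)) = 1 / (1 + 10^+2.22 + 10^+0.49)
   = 1 / (1 + 165.96 + 3.0903) = 1/170.05 = 0.005881

α₂ = 0.00588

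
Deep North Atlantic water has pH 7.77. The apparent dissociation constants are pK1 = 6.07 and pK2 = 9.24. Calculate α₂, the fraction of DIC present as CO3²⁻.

α₂ = 0.0322

α₂ = 1 / (1 + [H⁺]/K2 + [H⁺]²/(K1K2)) = 1 / (1 + 10^+1.47 + 10^-0.23)
   = 1 / (1 + 29.512 + 0.58884) = 1/31.101 = 0.03215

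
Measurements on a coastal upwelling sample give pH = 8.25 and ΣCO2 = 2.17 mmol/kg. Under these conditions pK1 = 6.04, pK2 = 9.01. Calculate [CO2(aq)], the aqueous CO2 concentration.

[CO2*] = 11.3 μmol/kg

α₀ = 1 / (1 + K1/[H⁺] + K1K2/[H⁺]²) = 1 / (1 + 10^+2.21 + 10^+1.45)
   = 1 / (1 + 162.18 + 28.184) = 1/191.36 = 0.005226
[CO2*] = α₀ × DIC = 0.005226 × 2.17 = 0.0113 mmol/kg = 11.3 μmol/kg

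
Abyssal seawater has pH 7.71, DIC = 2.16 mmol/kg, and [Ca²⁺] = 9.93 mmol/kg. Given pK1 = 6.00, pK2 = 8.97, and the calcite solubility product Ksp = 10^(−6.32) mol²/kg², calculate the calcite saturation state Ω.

Ω = 2.29

α₂ = 1 / (1 + [H⁺]/K2 + [H⁺]²/(K1K2)) = 1 / (1 + 10^+1.26 + 10^-0.45)
   = 1 / (1 + 18.197 + 0.35481) = 1/19.552 = 0.05115
[CO3²⁻] = α₂ × DIC = 0.05115 × 2.16 = 0.1105 mmol/kg
Ksp = 10^(−6.32) = 4.786×10^-7
Ω = [Ca²⁺][CO3²⁻]/Ksp = (9.93×10^-3)(1.105×10^-4) / 4.786×10^-7 = 2.29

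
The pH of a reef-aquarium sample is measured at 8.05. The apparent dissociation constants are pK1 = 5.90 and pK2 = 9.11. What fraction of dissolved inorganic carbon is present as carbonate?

α₂ = 0.0796

α₂ = 1 / (1 + [H⁺]/K2 + [H⁺]²/(K1K2)) = 1 / (1 + 10^+1.06 + 10^-1.09)
   = 1 / (1 + 11.482 + 0.081283) = 1/12.563 = 0.07960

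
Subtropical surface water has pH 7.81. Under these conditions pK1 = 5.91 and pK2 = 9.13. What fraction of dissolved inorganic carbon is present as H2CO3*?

α₀ = 0.0119

α₀ = 1 / (1 + K1/[H⁺] + K1K2/[H⁺]²) = 1 / (1 + 10^+1.90 + 10^+0.58)
   = 1 / (1 + 79.433 + 3.8019) = 1/84.235 = 0.01187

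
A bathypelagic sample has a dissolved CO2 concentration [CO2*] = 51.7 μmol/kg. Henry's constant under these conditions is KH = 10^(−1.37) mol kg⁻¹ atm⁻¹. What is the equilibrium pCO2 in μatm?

KH = 10^(−1.37) = 4.266×10^-2 mol kg⁻¹ atm⁻¹
pCO2 = [CO2*]/KH = 51.7×10^-6 / 4.266×10^-2 = 1.21×10^-3 atm = 1210 μatm

pCO2 = 1210 μatm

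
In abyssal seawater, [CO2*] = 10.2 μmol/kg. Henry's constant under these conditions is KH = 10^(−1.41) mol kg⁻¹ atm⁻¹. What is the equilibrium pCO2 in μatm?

KH = 10^(−1.41) = 3.890×10^-2 mol kg⁻¹ atm⁻¹
pCO2 = [CO2*]/KH = 10.2×10^-6 / 3.890×10^-2 = 2.62×10^-4 atm = 262 μatm

pCO2 = 262 μatm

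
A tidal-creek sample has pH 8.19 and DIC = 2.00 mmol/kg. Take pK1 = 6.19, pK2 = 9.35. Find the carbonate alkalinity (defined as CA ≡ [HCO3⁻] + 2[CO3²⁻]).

CA = [HCO3⁻] + 2[CO3²⁻] = (α₁ + 2α₂)·DIC
At pH 8.19: [H⁺]/K1 = 10^-2.00 = 0.010000, K2/[H⁺] = 10^-1.16 = 0.069183
α₁ = 1/(1 + 0.010000 + 0.069183) = 1/1.0792 = 0.9266; α₂ = α₁·K2/[H⁺] = 0.06411
α₁ + 2α₂ = 1.0548
CA = 1.0548 × 2.00 = 2.11 mmol/kg

CA = 2.11 mmol/kg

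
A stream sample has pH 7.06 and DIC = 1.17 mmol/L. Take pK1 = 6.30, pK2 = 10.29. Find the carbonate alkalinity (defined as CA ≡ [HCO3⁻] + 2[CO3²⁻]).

CA = 0.997 mmol/L

CA = [HCO3⁻] + 2[CO3²⁻] = (α₁ + 2α₂)·DIC
At pH 7.06: [H⁺]/K1 = 10^-0.76 = 0.17378, K2/[H⁺] = 10^-3.23 = 0.00058884
α₁ = 1/(1 + 0.17378 + 0.00058884) = 1/1.1744 = 0.8515; α₂ = α₁·K2/[H⁺] = 0.0005014
α₁ + 2α₂ = 0.8525
CA = 0.8525 × 1.17 = 0.997 mmol/L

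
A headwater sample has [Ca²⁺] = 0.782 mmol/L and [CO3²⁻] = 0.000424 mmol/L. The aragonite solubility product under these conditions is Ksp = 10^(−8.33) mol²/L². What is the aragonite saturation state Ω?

Ω = 0.0709

Ksp = 10^(−8.33) = 4.677×10^-9
Ω = [Ca²⁺][CO3²⁻]/Ksp = (0.782×10^-3)(0.000424×10^-3) / 4.677×10^-9 = 0.0709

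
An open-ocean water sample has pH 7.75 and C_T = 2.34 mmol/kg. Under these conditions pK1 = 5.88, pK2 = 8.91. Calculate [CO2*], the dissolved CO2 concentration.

α₀ = 1 / (1 + K1/[H⁺] + K1K2/[H⁺]²) = 1 / (1 + 10^+1.87 + 10^+0.71)
   = 1 / (1 + 74.131 + 5.1286) = 1/80.260 = 0.01246
[CO2*] = α₀ × DIC = 0.01246 × 2.34 = 0.0292 mmol/kg

[CO2*] = 0.0292 mmol/kg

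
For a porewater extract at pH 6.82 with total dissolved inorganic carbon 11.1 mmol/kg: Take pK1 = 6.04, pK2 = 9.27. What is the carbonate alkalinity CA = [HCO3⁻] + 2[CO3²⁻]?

CA = [HCO3⁻] + 2[CO3²⁻] = (α₁ + 2α₂)·DIC
At pH 6.82: [H⁺]/K1 = 10^-0.78 = 0.16596, K2/[H⁺] = 10^-2.45 = 0.0035481
α₁ = 1/(1 + 0.16596 + 0.0035481) = 1/1.1695 = 0.8551; α₂ = α₁·K2/[H⁺] = 0.003034
α₁ + 2α₂ = 0.8611
CA = 0.8611 × 11.1 = 9.56 mmol/kg

CA = 9.56 mmol/kg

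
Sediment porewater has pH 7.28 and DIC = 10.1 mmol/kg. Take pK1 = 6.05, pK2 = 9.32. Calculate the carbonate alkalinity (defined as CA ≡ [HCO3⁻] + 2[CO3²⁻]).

CA = 9.63 mmol/kg

CA = [HCO3⁻] + 2[CO3²⁻] = (α₁ + 2α₂)·DIC
At pH 7.28: [H⁺]/K1 = 10^-1.23 = 0.058884, K2/[H⁺] = 10^-2.04 = 0.0091201
α₁ = 1/(1 + 0.058884 + 0.0091201) = 1/1.0680 = 0.9363; α₂ = α₁·K2/[H⁺] = 0.008539
α₁ + 2α₂ = 0.9534
CA = 0.9534 × 10.1 = 9.63 mmol/kg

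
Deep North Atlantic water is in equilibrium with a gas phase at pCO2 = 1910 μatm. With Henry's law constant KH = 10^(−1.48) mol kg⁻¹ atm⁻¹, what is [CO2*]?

KH = 10^(−1.48) = 3.311×10^-2 mol kg⁻¹ atm⁻¹
[CO2*] = KH · pCO2 = 3.311×10^-2 × 1910×10^-6 atm = 6.32×10^-5 mol/kg

[CO2*] = 63.2 μmol/kg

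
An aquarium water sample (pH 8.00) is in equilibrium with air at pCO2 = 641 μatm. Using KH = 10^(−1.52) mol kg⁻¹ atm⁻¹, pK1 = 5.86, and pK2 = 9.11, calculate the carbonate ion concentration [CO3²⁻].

[CO3²⁻] = 0.207 mmol/kg

[CO2*] = KH · pCO2 = 10^(−1.52) × 641×10^-6 = 1.936×10^-5 mol/kg
α₀ = 1/(1 + K1/[H⁺] + K1K2/[H⁺]²) = 1/(1 + 10^+2.14 + 10^+1.03) = 0.006678
DIC = [CO2*]/α₀ = 1.936×10^-5 / 0.006678 = 2.899 mmol/kg
[CO3²⁻] = α₂·DIC; α₂ = 0.07155, so [CO3²⁻] = 0.07155 × 2.899 = 0.207 mmol/kg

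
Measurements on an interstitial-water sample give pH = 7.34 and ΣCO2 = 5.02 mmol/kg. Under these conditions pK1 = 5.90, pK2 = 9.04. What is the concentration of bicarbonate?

[HCO3⁻] = 4.75 mmol/kg

α₁ = 1 / (1 + [H⁺]/K1 + K2/[H⁺]) = 1 / (1 + 10^-1.44 + 10^-1.70)
   = 1 / (1 + 0.036308 + 0.019953) = 1/1.0563 = 0.9467
[HCO3⁻] = α₁ × DIC = 0.9467 × 5.02 = 4.75 mmol/kg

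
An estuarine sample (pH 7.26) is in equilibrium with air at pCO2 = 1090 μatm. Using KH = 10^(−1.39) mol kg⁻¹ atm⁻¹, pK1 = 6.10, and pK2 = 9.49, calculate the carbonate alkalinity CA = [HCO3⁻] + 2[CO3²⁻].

[CO2*] = KH · pCO2 = 10^(−1.39) × 1090×10^-6 = 4.440×10^-5 mol/kg
α₀ = 1/(1 + K1/[H⁺] + K1K2/[H⁺]²) = 1/(1 + 10^+1.16 + 10^-1.07) = 0.06435
DIC = [CO2*]/α₀ = 4.440×10^-5 / 0.06435 = 0.6900 mmol/kg
CA = (α₁ + 2α₂)·DIC = (0.9302 + 2×0.005477) × 0.6900 = 0.649 mmol/kg

CA = 0.649 mmol/kg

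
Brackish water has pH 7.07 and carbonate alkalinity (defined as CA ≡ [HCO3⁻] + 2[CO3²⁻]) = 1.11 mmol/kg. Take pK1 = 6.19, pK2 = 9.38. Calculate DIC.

DIC = 1.25 mmol/kg

CA = [HCO3⁻] + 2[CO3²⁻] = (α₁ + 2α₂)·DIC
At pH 7.07: [H⁺]/K1 = 10^-0.88 = 0.13183, K2/[H⁺] = 10^-2.31 = 0.0048978
α₁ = 1/(1 + 0.13183 + 0.0048978) = 1/1.1367 = 0.8797; α₂ = α₁·K2/[H⁺] = 0.004309
α₁ + 2α₂ = 0.8883
DIC = CA / (α₁ + 2α₂) = 1.11 / 0.8883 = 1.25 mmol/kg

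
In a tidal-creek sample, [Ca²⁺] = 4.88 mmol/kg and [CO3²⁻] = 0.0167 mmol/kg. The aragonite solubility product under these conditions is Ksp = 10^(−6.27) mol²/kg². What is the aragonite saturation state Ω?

Ksp = 10^(−6.27) = 5.370×10^-7
Ω = [Ca²⁺][CO3²⁻]/Ksp = (4.88×10^-3)(0.0167×10^-3) / 5.370×10^-7 = 0.152

Ω = 0.152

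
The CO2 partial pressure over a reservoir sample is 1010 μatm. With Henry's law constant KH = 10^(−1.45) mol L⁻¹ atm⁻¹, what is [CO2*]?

KH = 10^(−1.45) = 3.548×10^-2 mol L⁻¹ atm⁻¹
[CO2*] = KH · pCO2 = 3.548×10^-2 × 1010×10^-6 atm = 3.58×10^-5 mol/L

[CO2*] = 35.8 μmol/L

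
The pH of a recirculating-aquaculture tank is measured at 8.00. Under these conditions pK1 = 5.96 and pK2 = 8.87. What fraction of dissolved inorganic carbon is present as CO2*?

α₀ = 1 / (1 + K1/[H⁺] + K1K2/[H⁺]²) = 1 / (1 + 10^+2.04 + 10^+1.17)
   = 1 / (1 + 109.65 + 14.791) = 1/125.44 = 0.007972

α₀ = 0.00797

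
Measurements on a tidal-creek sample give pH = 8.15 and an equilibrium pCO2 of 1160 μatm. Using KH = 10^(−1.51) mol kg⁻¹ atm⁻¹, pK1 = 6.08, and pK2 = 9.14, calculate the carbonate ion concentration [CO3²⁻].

[CO3²⁻] = 0.431 mmol/kg

[CO2*] = KH · pCO2 = 10^(−1.51) × 1160×10^-6 = 3.585×10^-5 mol/kg
α₀ = 1/(1 + K1/[H⁺] + K1K2/[H⁺]²) = 1/(1 + 10^+2.07 + 10^+1.08) = 0.007662
DIC = [CO2*]/α₀ = 3.585×10^-5 / 0.007662 = 4.679 mmol/kg
[CO3²⁻] = α₂·DIC; α₂ = 0.09212, so [CO3²⁻] = 0.09212 × 4.679 = 0.431 mmol/kg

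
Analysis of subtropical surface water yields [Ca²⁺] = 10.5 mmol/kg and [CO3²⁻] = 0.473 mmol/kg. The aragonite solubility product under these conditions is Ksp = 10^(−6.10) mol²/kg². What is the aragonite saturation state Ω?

Ksp = 10^(−6.10) = 7.943×10^-7
Ω = [Ca²⁺][CO3²⁻]/Ksp = (10.5×10^-3)(0.473×10^-3) / 7.943×10^-7 = 6.25

Ω = 6.25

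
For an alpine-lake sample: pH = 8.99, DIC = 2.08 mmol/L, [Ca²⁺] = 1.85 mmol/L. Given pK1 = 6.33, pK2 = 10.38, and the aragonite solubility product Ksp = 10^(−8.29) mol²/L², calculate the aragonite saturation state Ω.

Ω = 29.3

α₂ = 1 / (1 + [H⁺]/K2 + [H⁺]²/(K1K2)) = 1 / (1 + 10^+1.39 + 10^-1.27)
   = 1 / (1 + 24.547 + 0.053703) = 1/25.601 = 0.03906
[CO3²⁻] = α₂ × DIC = 0.03906 × 2.08 = 0.08125 mmol/L
Ksp = 10^(−8.29) = 5.129×10^-9
Ω = [Ca²⁺][CO3²⁻]/Ksp = (1.85×10^-3)(8.125×10^-5) / 5.129×10^-9 = 29.3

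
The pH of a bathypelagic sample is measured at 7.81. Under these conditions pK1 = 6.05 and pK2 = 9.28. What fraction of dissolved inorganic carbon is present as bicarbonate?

α₁ = 1 / (1 + [H⁺]/K1 + K2/[H⁺]) = 1 / (1 + 10^-1.76 + 10^-1.47)
   = 1 / (1 + 0.017378 + 0.033884) = 1/1.0513 = 0.9512

α₁ = 0.951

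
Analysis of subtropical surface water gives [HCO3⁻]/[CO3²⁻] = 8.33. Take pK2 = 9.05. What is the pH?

pH = 8.13

From K2 = [H⁺][CO3²⁻]/[HCO3⁻]:  pH = pK2 − log₁₀([HCO3⁻]/[CO3²⁻])
log₁₀(8.33) = +0.921
pH = 9.05 − (+0.921) = 8.13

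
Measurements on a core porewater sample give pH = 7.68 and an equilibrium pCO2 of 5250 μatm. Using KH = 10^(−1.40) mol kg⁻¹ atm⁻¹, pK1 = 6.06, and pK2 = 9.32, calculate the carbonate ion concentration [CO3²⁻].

[CO3²⁻] = 0.200 mmol/kg

[CO2*] = KH · pCO2 = 10^(−1.40) × 5250×10^-6 = 2.090×10^-4 mol/kg
α₀ = 1/(1 + K1/[H⁺] + K1K2/[H⁺]²) = 1/(1 + 10^+1.62 + 10^-0.02) = 0.02291
DIC = [CO2*]/α₀ = 2.090×10^-4 / 0.02291 = 9.121 mmol/kg
[CO3²⁻] = α₂·DIC; α₂ = 0.02188, so [CO3²⁻] = 0.02188 × 9.121 = 0.200 mmol/kg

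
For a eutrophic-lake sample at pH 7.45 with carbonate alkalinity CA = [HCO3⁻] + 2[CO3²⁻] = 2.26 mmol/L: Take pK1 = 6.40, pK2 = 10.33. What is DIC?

CA = [HCO3⁻] + 2[CO3²⁻] = (α₁ + 2α₂)·DIC
At pH 7.45: [H⁺]/K1 = 10^-1.05 = 0.089125, K2/[H⁺] = 10^-2.88 = 0.0013183
α₁ = 1/(1 + 0.089125 + 0.0013183) = 1/1.0904 = 0.9171; α₂ = α₁·K2/[H⁺] = 0.001209
α₁ + 2α₂ = 0.9195
DIC = CA / (α₁ + 2α₂) = 2.26 / 0.9195 = 2.46 mmol/L

DIC = 2.46 mmol/L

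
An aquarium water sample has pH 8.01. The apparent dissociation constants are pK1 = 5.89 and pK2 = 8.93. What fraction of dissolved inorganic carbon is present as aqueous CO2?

α₀ = 1 / (1 + K1/[H⁺] + K1K2/[H⁺]²) = 1 / (1 + 10^+2.12 + 10^+1.20)
   = 1 / (1 + 131.83 + 15.849) = 1/148.67 = 0.006726

α₀ = 0.00673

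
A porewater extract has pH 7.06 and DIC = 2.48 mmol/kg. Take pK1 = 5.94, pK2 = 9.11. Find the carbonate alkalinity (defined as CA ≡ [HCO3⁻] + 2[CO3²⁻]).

CA = 2.33 mmol/kg

CA = [HCO3⁻] + 2[CO3²⁻] = (α₁ + 2α₂)·DIC
At pH 7.06: [H⁺]/K1 = 10^-1.12 = 0.075858, K2/[H⁺] = 10^-2.05 = 0.0089125
α₁ = 1/(1 + 0.075858 + 0.0089125) = 1/1.0848 = 0.9219; α₂ = α₁·K2/[H⁺] = 0.008216
α₁ + 2α₂ = 0.9383
CA = 0.9383 × 2.48 = 2.33 mmol/kg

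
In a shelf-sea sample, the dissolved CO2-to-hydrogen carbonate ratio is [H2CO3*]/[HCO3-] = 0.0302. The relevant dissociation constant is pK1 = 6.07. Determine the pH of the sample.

From K1 = [H⁺][HCO3-]/[H2CO3*]:  pH = pK1 − log₁₀([H2CO3*]/[HCO3-])
log₁₀(0.0302) = -1.520
pH = 6.07 − (-1.520) = 7.59

pH = 7.59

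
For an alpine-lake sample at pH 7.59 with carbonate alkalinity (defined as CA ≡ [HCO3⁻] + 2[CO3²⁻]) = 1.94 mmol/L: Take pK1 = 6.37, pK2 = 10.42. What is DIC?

DIC = 2.05 mmol/L

CA = [HCO3⁻] + 2[CO3²⁻] = (α₁ + 2α₂)·DIC
At pH 7.59: [H⁺]/K1 = 10^-1.22 = 0.060256, K2/[H⁺] = 10^-2.83 = 0.0014791
α₁ = 1/(1 + 0.060256 + 0.0014791) = 1/1.0617 = 0.9419; α₂ = α₁·K2/[H⁺] = 0.001393
α₁ + 2α₂ = 0.9446
DIC = CA / (α₁ + 2α₂) = 1.94 / 0.9446 = 2.05 mmol/L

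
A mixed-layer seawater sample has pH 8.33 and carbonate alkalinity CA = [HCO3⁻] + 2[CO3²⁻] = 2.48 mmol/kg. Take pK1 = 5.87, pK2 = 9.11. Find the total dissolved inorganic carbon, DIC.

CA = [HCO3⁻] + 2[CO3²⁻] = (α₁ + 2α₂)·DIC
At pH 8.33: [H⁺]/K1 = 10^-2.46 = 0.0034674, K2/[H⁺] = 10^-0.78 = 0.16596
α₁ = 1/(1 + 0.0034674 + 0.16596) = 1/1.1694 = 0.8551; α₂ = α₁·K2/[H⁺] = 0.1419
α₁ + 2α₂ = 1.1389
DIC = CA / (α₁ + 2α₂) = 2.48 / 1.1389 = 2.18 mmol/kg

DIC = 2.18 mmol/kg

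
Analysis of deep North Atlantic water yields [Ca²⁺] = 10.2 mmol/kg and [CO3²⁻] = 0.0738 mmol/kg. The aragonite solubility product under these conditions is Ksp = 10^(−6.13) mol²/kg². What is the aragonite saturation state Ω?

Ω = 1.02

Ksp = 10^(−6.13) = 7.413×10^-7
Ω = [Ca²⁺][CO3²⁻]/Ksp = (10.2×10^-3)(0.0738×10^-3) / 7.413×10^-7 = 1.02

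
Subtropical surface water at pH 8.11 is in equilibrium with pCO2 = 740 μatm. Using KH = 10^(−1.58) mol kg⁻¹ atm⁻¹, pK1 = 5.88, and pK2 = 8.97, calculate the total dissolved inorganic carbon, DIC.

[CO2*] = KH · pCO2 = 10^(−1.58) × 740×10^-6 = 1.946×10^-5 mol/kg
α₀ = 1/(1 + K1/[H⁺] + K1K2/[H⁺]²) = 1/(1 + 10^+2.23 + 10^+1.37) = 0.005148
DIC = [CO2*]/α₀ = 1.946×10^-5 / 0.005148 = 3.78 mmol/kg

DIC = 3.78 mmol/kg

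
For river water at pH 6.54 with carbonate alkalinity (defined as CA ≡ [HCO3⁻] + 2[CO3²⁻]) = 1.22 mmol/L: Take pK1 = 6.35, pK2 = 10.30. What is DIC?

CA = [HCO3⁻] + 2[CO3²⁻] = (α₁ + 2α₂)·DIC
At pH 6.54: [H⁺]/K1 = 10^-0.19 = 0.64565, K2/[H⁺] = 10^-3.76 = 0.00017378
α₁ = 1/(1 + 0.64565 + 0.00017378) = 1/1.6458 = 0.6076; α₂ = α₁·K2/[H⁺] = 0.0001056
α₁ + 2α₂ = 0.6078
DIC = CA / (α₁ + 2α₂) = 1.22 / 0.6078 = 2.01 mmol/L

DIC = 2.01 mmol/L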